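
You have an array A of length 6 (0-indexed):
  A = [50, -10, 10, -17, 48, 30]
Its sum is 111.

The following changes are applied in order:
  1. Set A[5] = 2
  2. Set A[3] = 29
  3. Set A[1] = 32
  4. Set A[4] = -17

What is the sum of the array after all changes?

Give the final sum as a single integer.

Answer: 106

Derivation:
Initial sum: 111
Change 1: A[5] 30 -> 2, delta = -28, sum = 83
Change 2: A[3] -17 -> 29, delta = 46, sum = 129
Change 3: A[1] -10 -> 32, delta = 42, sum = 171
Change 4: A[4] 48 -> -17, delta = -65, sum = 106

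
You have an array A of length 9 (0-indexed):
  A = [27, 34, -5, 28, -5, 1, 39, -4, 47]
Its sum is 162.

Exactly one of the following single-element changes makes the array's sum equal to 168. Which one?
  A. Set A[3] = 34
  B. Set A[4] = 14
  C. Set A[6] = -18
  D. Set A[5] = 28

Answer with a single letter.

Option A: A[3] 28->34, delta=6, new_sum=162+(6)=168 <-- matches target
Option B: A[4] -5->14, delta=19, new_sum=162+(19)=181
Option C: A[6] 39->-18, delta=-57, new_sum=162+(-57)=105
Option D: A[5] 1->28, delta=27, new_sum=162+(27)=189

Answer: A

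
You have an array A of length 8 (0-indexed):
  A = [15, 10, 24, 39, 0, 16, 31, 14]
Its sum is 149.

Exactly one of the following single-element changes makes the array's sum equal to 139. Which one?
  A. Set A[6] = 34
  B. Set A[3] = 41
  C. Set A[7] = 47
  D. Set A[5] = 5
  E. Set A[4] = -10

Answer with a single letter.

Answer: E

Derivation:
Option A: A[6] 31->34, delta=3, new_sum=149+(3)=152
Option B: A[3] 39->41, delta=2, new_sum=149+(2)=151
Option C: A[7] 14->47, delta=33, new_sum=149+(33)=182
Option D: A[5] 16->5, delta=-11, new_sum=149+(-11)=138
Option E: A[4] 0->-10, delta=-10, new_sum=149+(-10)=139 <-- matches target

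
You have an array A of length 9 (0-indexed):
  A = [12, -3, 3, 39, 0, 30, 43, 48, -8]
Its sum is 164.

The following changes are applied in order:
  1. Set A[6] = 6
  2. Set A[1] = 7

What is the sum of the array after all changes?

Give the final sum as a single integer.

Answer: 137

Derivation:
Initial sum: 164
Change 1: A[6] 43 -> 6, delta = -37, sum = 127
Change 2: A[1] -3 -> 7, delta = 10, sum = 137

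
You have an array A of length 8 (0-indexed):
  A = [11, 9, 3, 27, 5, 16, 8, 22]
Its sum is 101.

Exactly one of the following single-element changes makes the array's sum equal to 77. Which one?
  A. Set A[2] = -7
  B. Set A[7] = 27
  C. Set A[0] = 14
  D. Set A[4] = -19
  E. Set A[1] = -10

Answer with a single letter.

Answer: D

Derivation:
Option A: A[2] 3->-7, delta=-10, new_sum=101+(-10)=91
Option B: A[7] 22->27, delta=5, new_sum=101+(5)=106
Option C: A[0] 11->14, delta=3, new_sum=101+(3)=104
Option D: A[4] 5->-19, delta=-24, new_sum=101+(-24)=77 <-- matches target
Option E: A[1] 9->-10, delta=-19, new_sum=101+(-19)=82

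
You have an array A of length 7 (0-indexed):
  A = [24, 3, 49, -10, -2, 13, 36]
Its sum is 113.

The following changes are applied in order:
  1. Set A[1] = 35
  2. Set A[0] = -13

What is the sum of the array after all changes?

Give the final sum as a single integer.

Answer: 108

Derivation:
Initial sum: 113
Change 1: A[1] 3 -> 35, delta = 32, sum = 145
Change 2: A[0] 24 -> -13, delta = -37, sum = 108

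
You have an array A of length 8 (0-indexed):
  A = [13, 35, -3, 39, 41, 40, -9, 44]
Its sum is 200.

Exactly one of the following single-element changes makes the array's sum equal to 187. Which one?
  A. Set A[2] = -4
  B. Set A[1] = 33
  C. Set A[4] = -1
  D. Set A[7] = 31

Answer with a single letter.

Answer: D

Derivation:
Option A: A[2] -3->-4, delta=-1, new_sum=200+(-1)=199
Option B: A[1] 35->33, delta=-2, new_sum=200+(-2)=198
Option C: A[4] 41->-1, delta=-42, new_sum=200+(-42)=158
Option D: A[7] 44->31, delta=-13, new_sum=200+(-13)=187 <-- matches target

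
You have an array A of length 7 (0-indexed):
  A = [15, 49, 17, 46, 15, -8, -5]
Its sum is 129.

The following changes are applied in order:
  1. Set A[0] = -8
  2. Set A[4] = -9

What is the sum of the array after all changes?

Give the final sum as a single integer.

Initial sum: 129
Change 1: A[0] 15 -> -8, delta = -23, sum = 106
Change 2: A[4] 15 -> -9, delta = -24, sum = 82

Answer: 82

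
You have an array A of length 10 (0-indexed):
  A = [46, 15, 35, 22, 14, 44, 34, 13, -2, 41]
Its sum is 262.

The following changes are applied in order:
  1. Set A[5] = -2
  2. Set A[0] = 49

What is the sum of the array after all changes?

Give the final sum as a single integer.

Initial sum: 262
Change 1: A[5] 44 -> -2, delta = -46, sum = 216
Change 2: A[0] 46 -> 49, delta = 3, sum = 219

Answer: 219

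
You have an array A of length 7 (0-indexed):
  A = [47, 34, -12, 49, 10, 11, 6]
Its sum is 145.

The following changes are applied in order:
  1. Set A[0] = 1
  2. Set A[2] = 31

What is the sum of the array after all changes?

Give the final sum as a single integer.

Initial sum: 145
Change 1: A[0] 47 -> 1, delta = -46, sum = 99
Change 2: A[2] -12 -> 31, delta = 43, sum = 142

Answer: 142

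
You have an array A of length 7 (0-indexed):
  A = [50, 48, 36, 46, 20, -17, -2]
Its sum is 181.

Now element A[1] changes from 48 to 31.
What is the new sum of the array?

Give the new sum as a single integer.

Old value at index 1: 48
New value at index 1: 31
Delta = 31 - 48 = -17
New sum = old_sum + delta = 181 + (-17) = 164

Answer: 164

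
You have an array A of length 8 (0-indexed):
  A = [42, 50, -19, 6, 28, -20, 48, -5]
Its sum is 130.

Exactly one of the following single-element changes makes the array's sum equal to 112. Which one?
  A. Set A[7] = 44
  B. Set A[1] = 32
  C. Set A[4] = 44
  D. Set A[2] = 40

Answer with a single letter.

Option A: A[7] -5->44, delta=49, new_sum=130+(49)=179
Option B: A[1] 50->32, delta=-18, new_sum=130+(-18)=112 <-- matches target
Option C: A[4] 28->44, delta=16, new_sum=130+(16)=146
Option D: A[2] -19->40, delta=59, new_sum=130+(59)=189

Answer: B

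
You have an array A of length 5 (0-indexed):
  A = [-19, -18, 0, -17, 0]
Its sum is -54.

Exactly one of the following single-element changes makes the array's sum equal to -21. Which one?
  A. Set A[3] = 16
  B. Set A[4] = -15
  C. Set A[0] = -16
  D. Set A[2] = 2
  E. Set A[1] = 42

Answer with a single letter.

Option A: A[3] -17->16, delta=33, new_sum=-54+(33)=-21 <-- matches target
Option B: A[4] 0->-15, delta=-15, new_sum=-54+(-15)=-69
Option C: A[0] -19->-16, delta=3, new_sum=-54+(3)=-51
Option D: A[2] 0->2, delta=2, new_sum=-54+(2)=-52
Option E: A[1] -18->42, delta=60, new_sum=-54+(60)=6

Answer: A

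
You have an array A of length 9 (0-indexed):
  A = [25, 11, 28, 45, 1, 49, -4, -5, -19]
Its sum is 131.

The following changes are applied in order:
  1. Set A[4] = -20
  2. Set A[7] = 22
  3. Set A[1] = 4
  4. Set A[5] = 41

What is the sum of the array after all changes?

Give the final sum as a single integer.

Initial sum: 131
Change 1: A[4] 1 -> -20, delta = -21, sum = 110
Change 2: A[7] -5 -> 22, delta = 27, sum = 137
Change 3: A[1] 11 -> 4, delta = -7, sum = 130
Change 4: A[5] 49 -> 41, delta = -8, sum = 122

Answer: 122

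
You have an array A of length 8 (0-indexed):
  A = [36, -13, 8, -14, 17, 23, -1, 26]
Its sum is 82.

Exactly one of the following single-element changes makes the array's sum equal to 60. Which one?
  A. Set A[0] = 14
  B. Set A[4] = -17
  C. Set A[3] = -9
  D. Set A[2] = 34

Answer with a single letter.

Answer: A

Derivation:
Option A: A[0] 36->14, delta=-22, new_sum=82+(-22)=60 <-- matches target
Option B: A[4] 17->-17, delta=-34, new_sum=82+(-34)=48
Option C: A[3] -14->-9, delta=5, new_sum=82+(5)=87
Option D: A[2] 8->34, delta=26, new_sum=82+(26)=108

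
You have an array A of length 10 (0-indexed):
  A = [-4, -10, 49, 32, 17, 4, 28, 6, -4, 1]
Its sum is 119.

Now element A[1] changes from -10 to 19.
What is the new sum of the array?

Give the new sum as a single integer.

Old value at index 1: -10
New value at index 1: 19
Delta = 19 - -10 = 29
New sum = old_sum + delta = 119 + (29) = 148

Answer: 148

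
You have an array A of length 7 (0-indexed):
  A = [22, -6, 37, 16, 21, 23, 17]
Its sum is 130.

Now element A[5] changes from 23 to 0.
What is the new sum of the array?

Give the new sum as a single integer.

Answer: 107

Derivation:
Old value at index 5: 23
New value at index 5: 0
Delta = 0 - 23 = -23
New sum = old_sum + delta = 130 + (-23) = 107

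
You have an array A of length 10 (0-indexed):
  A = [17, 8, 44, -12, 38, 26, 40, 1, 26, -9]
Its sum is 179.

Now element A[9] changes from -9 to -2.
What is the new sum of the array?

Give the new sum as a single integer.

Old value at index 9: -9
New value at index 9: -2
Delta = -2 - -9 = 7
New sum = old_sum + delta = 179 + (7) = 186

Answer: 186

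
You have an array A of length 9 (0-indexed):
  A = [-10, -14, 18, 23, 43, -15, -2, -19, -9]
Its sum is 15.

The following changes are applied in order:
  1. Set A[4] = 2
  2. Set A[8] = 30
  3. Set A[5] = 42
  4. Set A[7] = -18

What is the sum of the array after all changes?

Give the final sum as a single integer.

Answer: 71

Derivation:
Initial sum: 15
Change 1: A[4] 43 -> 2, delta = -41, sum = -26
Change 2: A[8] -9 -> 30, delta = 39, sum = 13
Change 3: A[5] -15 -> 42, delta = 57, sum = 70
Change 4: A[7] -19 -> -18, delta = 1, sum = 71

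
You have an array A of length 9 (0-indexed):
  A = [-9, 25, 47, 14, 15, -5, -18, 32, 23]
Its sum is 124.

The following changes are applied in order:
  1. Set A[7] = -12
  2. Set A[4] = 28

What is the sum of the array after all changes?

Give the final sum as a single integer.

Answer: 93

Derivation:
Initial sum: 124
Change 1: A[7] 32 -> -12, delta = -44, sum = 80
Change 2: A[4] 15 -> 28, delta = 13, sum = 93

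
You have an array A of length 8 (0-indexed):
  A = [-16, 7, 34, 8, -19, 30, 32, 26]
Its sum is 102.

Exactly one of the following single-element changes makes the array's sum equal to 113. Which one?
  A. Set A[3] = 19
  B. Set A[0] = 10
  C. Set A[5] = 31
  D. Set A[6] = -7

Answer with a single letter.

Option A: A[3] 8->19, delta=11, new_sum=102+(11)=113 <-- matches target
Option B: A[0] -16->10, delta=26, new_sum=102+(26)=128
Option C: A[5] 30->31, delta=1, new_sum=102+(1)=103
Option D: A[6] 32->-7, delta=-39, new_sum=102+(-39)=63

Answer: A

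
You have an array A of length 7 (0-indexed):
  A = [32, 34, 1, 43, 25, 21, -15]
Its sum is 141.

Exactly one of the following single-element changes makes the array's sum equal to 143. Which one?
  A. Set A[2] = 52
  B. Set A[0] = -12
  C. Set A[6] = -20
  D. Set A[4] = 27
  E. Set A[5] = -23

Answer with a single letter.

Option A: A[2] 1->52, delta=51, new_sum=141+(51)=192
Option B: A[0] 32->-12, delta=-44, new_sum=141+(-44)=97
Option C: A[6] -15->-20, delta=-5, new_sum=141+(-5)=136
Option D: A[4] 25->27, delta=2, new_sum=141+(2)=143 <-- matches target
Option E: A[5] 21->-23, delta=-44, new_sum=141+(-44)=97

Answer: D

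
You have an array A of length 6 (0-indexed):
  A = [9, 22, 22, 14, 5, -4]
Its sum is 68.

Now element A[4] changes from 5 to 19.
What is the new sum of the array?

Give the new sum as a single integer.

Old value at index 4: 5
New value at index 4: 19
Delta = 19 - 5 = 14
New sum = old_sum + delta = 68 + (14) = 82

Answer: 82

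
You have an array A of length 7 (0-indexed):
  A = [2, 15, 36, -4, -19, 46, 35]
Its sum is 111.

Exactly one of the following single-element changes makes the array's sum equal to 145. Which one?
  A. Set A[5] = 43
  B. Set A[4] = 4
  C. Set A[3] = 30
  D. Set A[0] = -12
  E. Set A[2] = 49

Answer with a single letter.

Option A: A[5] 46->43, delta=-3, new_sum=111+(-3)=108
Option B: A[4] -19->4, delta=23, new_sum=111+(23)=134
Option C: A[3] -4->30, delta=34, new_sum=111+(34)=145 <-- matches target
Option D: A[0] 2->-12, delta=-14, new_sum=111+(-14)=97
Option E: A[2] 36->49, delta=13, new_sum=111+(13)=124

Answer: C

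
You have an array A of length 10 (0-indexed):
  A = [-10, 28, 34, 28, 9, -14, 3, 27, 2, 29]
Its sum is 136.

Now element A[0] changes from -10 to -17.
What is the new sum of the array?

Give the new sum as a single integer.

Answer: 129

Derivation:
Old value at index 0: -10
New value at index 0: -17
Delta = -17 - -10 = -7
New sum = old_sum + delta = 136 + (-7) = 129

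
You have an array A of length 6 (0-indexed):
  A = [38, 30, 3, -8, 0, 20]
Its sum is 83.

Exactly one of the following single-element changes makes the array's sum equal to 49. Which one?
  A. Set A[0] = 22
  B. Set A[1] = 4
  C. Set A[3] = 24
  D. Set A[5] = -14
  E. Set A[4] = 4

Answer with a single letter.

Option A: A[0] 38->22, delta=-16, new_sum=83+(-16)=67
Option B: A[1] 30->4, delta=-26, new_sum=83+(-26)=57
Option C: A[3] -8->24, delta=32, new_sum=83+(32)=115
Option D: A[5] 20->-14, delta=-34, new_sum=83+(-34)=49 <-- matches target
Option E: A[4] 0->4, delta=4, new_sum=83+(4)=87

Answer: D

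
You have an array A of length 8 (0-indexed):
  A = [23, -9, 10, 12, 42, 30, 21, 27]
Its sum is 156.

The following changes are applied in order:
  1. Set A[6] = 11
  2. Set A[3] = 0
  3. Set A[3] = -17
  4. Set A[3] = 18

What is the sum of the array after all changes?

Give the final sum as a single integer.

Answer: 152

Derivation:
Initial sum: 156
Change 1: A[6] 21 -> 11, delta = -10, sum = 146
Change 2: A[3] 12 -> 0, delta = -12, sum = 134
Change 3: A[3] 0 -> -17, delta = -17, sum = 117
Change 4: A[3] -17 -> 18, delta = 35, sum = 152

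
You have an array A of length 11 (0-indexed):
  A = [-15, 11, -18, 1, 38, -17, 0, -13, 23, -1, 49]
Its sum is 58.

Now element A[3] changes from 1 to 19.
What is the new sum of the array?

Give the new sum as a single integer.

Old value at index 3: 1
New value at index 3: 19
Delta = 19 - 1 = 18
New sum = old_sum + delta = 58 + (18) = 76

Answer: 76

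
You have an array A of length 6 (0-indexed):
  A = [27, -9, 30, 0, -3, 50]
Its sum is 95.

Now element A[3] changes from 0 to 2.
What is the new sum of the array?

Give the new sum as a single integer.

Answer: 97

Derivation:
Old value at index 3: 0
New value at index 3: 2
Delta = 2 - 0 = 2
New sum = old_sum + delta = 95 + (2) = 97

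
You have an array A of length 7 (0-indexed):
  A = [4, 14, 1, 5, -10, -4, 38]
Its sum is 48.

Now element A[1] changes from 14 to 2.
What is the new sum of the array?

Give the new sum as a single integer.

Answer: 36

Derivation:
Old value at index 1: 14
New value at index 1: 2
Delta = 2 - 14 = -12
New sum = old_sum + delta = 48 + (-12) = 36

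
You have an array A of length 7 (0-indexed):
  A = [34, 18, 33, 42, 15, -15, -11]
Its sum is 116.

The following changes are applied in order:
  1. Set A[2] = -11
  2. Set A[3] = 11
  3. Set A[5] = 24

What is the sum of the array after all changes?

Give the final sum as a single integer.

Answer: 80

Derivation:
Initial sum: 116
Change 1: A[2] 33 -> -11, delta = -44, sum = 72
Change 2: A[3] 42 -> 11, delta = -31, sum = 41
Change 3: A[5] -15 -> 24, delta = 39, sum = 80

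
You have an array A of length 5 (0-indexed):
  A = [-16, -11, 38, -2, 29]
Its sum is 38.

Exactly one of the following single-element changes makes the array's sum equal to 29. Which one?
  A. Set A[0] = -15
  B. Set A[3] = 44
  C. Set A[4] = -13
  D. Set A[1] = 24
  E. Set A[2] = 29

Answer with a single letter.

Option A: A[0] -16->-15, delta=1, new_sum=38+(1)=39
Option B: A[3] -2->44, delta=46, new_sum=38+(46)=84
Option C: A[4] 29->-13, delta=-42, new_sum=38+(-42)=-4
Option D: A[1] -11->24, delta=35, new_sum=38+(35)=73
Option E: A[2] 38->29, delta=-9, new_sum=38+(-9)=29 <-- matches target

Answer: E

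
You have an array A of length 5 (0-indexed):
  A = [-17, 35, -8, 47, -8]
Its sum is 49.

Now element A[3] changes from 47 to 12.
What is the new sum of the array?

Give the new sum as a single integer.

Old value at index 3: 47
New value at index 3: 12
Delta = 12 - 47 = -35
New sum = old_sum + delta = 49 + (-35) = 14

Answer: 14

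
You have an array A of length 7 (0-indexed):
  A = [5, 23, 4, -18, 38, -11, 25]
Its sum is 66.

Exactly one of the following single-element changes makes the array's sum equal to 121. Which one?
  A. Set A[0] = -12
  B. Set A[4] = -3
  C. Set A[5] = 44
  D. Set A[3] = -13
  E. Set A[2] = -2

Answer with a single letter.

Option A: A[0] 5->-12, delta=-17, new_sum=66+(-17)=49
Option B: A[4] 38->-3, delta=-41, new_sum=66+(-41)=25
Option C: A[5] -11->44, delta=55, new_sum=66+(55)=121 <-- matches target
Option D: A[3] -18->-13, delta=5, new_sum=66+(5)=71
Option E: A[2] 4->-2, delta=-6, new_sum=66+(-6)=60

Answer: C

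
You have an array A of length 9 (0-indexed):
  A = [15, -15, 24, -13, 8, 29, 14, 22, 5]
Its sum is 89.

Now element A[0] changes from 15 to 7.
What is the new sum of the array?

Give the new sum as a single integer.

Old value at index 0: 15
New value at index 0: 7
Delta = 7 - 15 = -8
New sum = old_sum + delta = 89 + (-8) = 81

Answer: 81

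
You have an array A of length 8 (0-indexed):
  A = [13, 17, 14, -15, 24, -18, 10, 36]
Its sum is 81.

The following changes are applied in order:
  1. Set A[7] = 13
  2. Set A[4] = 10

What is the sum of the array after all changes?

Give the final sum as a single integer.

Answer: 44

Derivation:
Initial sum: 81
Change 1: A[7] 36 -> 13, delta = -23, sum = 58
Change 2: A[4] 24 -> 10, delta = -14, sum = 44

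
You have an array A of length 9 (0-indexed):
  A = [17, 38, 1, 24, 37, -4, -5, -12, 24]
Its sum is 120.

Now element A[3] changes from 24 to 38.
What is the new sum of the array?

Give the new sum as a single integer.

Old value at index 3: 24
New value at index 3: 38
Delta = 38 - 24 = 14
New sum = old_sum + delta = 120 + (14) = 134

Answer: 134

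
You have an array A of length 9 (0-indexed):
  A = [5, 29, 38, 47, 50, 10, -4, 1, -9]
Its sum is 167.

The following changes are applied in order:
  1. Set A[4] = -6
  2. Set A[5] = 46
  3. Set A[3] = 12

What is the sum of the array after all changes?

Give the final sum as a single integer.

Answer: 112

Derivation:
Initial sum: 167
Change 1: A[4] 50 -> -6, delta = -56, sum = 111
Change 2: A[5] 10 -> 46, delta = 36, sum = 147
Change 3: A[3] 47 -> 12, delta = -35, sum = 112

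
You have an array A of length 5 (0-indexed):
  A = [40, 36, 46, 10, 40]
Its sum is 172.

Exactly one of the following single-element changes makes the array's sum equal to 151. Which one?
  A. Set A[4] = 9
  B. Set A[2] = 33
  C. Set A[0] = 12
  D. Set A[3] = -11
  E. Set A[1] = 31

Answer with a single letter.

Answer: D

Derivation:
Option A: A[4] 40->9, delta=-31, new_sum=172+(-31)=141
Option B: A[2] 46->33, delta=-13, new_sum=172+(-13)=159
Option C: A[0] 40->12, delta=-28, new_sum=172+(-28)=144
Option D: A[3] 10->-11, delta=-21, new_sum=172+(-21)=151 <-- matches target
Option E: A[1] 36->31, delta=-5, new_sum=172+(-5)=167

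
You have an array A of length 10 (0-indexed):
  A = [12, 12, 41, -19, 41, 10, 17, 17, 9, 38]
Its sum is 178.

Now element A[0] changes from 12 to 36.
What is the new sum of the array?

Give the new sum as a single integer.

Answer: 202

Derivation:
Old value at index 0: 12
New value at index 0: 36
Delta = 36 - 12 = 24
New sum = old_sum + delta = 178 + (24) = 202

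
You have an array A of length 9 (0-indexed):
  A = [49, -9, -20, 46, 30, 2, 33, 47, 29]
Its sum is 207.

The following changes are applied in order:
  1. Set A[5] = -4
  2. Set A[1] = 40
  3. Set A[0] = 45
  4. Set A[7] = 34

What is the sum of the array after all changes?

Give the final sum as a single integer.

Answer: 233

Derivation:
Initial sum: 207
Change 1: A[5] 2 -> -4, delta = -6, sum = 201
Change 2: A[1] -9 -> 40, delta = 49, sum = 250
Change 3: A[0] 49 -> 45, delta = -4, sum = 246
Change 4: A[7] 47 -> 34, delta = -13, sum = 233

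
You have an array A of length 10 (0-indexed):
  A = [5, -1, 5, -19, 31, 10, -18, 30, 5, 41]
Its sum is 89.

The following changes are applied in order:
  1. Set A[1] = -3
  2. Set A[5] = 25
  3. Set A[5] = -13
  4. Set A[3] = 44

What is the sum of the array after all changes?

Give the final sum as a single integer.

Answer: 127

Derivation:
Initial sum: 89
Change 1: A[1] -1 -> -3, delta = -2, sum = 87
Change 2: A[5] 10 -> 25, delta = 15, sum = 102
Change 3: A[5] 25 -> -13, delta = -38, sum = 64
Change 4: A[3] -19 -> 44, delta = 63, sum = 127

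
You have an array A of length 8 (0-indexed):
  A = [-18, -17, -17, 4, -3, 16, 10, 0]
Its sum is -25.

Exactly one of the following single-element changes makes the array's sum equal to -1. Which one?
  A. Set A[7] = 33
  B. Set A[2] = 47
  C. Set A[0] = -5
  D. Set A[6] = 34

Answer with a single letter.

Option A: A[7] 0->33, delta=33, new_sum=-25+(33)=8
Option B: A[2] -17->47, delta=64, new_sum=-25+(64)=39
Option C: A[0] -18->-5, delta=13, new_sum=-25+(13)=-12
Option D: A[6] 10->34, delta=24, new_sum=-25+(24)=-1 <-- matches target

Answer: D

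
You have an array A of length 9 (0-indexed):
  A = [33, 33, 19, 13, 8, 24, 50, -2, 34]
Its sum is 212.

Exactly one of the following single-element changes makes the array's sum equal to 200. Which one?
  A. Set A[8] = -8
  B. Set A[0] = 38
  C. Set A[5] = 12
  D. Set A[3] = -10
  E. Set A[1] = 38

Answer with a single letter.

Option A: A[8] 34->-8, delta=-42, new_sum=212+(-42)=170
Option B: A[0] 33->38, delta=5, new_sum=212+(5)=217
Option C: A[5] 24->12, delta=-12, new_sum=212+(-12)=200 <-- matches target
Option D: A[3] 13->-10, delta=-23, new_sum=212+(-23)=189
Option E: A[1] 33->38, delta=5, new_sum=212+(5)=217

Answer: C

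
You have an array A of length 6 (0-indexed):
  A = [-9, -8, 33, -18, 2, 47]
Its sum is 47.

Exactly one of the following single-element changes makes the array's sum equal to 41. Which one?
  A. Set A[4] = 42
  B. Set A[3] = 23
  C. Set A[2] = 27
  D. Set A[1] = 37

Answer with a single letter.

Answer: C

Derivation:
Option A: A[4] 2->42, delta=40, new_sum=47+(40)=87
Option B: A[3] -18->23, delta=41, new_sum=47+(41)=88
Option C: A[2] 33->27, delta=-6, new_sum=47+(-6)=41 <-- matches target
Option D: A[1] -8->37, delta=45, new_sum=47+(45)=92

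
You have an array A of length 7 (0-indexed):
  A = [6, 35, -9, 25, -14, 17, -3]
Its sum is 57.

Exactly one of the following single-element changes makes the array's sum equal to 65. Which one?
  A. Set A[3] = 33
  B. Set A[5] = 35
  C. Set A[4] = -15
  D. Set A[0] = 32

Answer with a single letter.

Answer: A

Derivation:
Option A: A[3] 25->33, delta=8, new_sum=57+(8)=65 <-- matches target
Option B: A[5] 17->35, delta=18, new_sum=57+(18)=75
Option C: A[4] -14->-15, delta=-1, new_sum=57+(-1)=56
Option D: A[0] 6->32, delta=26, new_sum=57+(26)=83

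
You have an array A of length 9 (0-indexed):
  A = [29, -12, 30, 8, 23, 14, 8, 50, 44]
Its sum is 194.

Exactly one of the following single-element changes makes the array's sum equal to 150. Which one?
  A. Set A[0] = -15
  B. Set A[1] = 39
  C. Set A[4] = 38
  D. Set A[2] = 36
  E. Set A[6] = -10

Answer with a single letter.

Option A: A[0] 29->-15, delta=-44, new_sum=194+(-44)=150 <-- matches target
Option B: A[1] -12->39, delta=51, new_sum=194+(51)=245
Option C: A[4] 23->38, delta=15, new_sum=194+(15)=209
Option D: A[2] 30->36, delta=6, new_sum=194+(6)=200
Option E: A[6] 8->-10, delta=-18, new_sum=194+(-18)=176

Answer: A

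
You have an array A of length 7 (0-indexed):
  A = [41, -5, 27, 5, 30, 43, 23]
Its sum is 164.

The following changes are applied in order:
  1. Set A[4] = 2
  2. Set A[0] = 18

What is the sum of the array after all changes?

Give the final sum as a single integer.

Initial sum: 164
Change 1: A[4] 30 -> 2, delta = -28, sum = 136
Change 2: A[0] 41 -> 18, delta = -23, sum = 113

Answer: 113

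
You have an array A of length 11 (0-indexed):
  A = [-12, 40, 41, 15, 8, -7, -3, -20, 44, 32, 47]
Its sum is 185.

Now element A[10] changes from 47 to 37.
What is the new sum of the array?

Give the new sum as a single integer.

Old value at index 10: 47
New value at index 10: 37
Delta = 37 - 47 = -10
New sum = old_sum + delta = 185 + (-10) = 175

Answer: 175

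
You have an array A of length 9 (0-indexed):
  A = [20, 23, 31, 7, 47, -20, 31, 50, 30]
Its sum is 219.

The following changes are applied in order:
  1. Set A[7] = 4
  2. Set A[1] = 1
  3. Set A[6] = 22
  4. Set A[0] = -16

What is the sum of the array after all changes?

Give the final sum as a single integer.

Initial sum: 219
Change 1: A[7] 50 -> 4, delta = -46, sum = 173
Change 2: A[1] 23 -> 1, delta = -22, sum = 151
Change 3: A[6] 31 -> 22, delta = -9, sum = 142
Change 4: A[0] 20 -> -16, delta = -36, sum = 106

Answer: 106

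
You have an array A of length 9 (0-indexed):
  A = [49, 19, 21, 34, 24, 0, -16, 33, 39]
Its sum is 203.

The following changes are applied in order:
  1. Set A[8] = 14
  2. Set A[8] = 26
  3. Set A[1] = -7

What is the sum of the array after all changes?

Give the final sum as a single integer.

Answer: 164

Derivation:
Initial sum: 203
Change 1: A[8] 39 -> 14, delta = -25, sum = 178
Change 2: A[8] 14 -> 26, delta = 12, sum = 190
Change 3: A[1] 19 -> -7, delta = -26, sum = 164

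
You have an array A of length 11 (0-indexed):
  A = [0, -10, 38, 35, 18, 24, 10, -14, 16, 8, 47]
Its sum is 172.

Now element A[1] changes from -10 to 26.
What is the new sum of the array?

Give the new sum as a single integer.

Old value at index 1: -10
New value at index 1: 26
Delta = 26 - -10 = 36
New sum = old_sum + delta = 172 + (36) = 208

Answer: 208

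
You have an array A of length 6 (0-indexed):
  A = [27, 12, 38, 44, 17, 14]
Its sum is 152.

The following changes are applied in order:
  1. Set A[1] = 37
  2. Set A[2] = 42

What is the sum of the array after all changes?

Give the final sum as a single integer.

Answer: 181

Derivation:
Initial sum: 152
Change 1: A[1] 12 -> 37, delta = 25, sum = 177
Change 2: A[2] 38 -> 42, delta = 4, sum = 181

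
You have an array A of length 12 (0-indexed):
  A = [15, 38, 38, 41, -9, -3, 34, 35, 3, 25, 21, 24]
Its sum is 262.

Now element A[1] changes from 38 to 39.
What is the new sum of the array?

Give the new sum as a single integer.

Answer: 263

Derivation:
Old value at index 1: 38
New value at index 1: 39
Delta = 39 - 38 = 1
New sum = old_sum + delta = 262 + (1) = 263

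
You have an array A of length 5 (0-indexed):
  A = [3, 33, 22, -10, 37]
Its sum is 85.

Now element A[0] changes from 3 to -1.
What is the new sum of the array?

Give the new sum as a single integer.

Old value at index 0: 3
New value at index 0: -1
Delta = -1 - 3 = -4
New sum = old_sum + delta = 85 + (-4) = 81

Answer: 81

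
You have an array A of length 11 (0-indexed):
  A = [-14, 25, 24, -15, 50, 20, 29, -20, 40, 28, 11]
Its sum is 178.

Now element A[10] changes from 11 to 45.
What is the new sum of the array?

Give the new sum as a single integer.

Old value at index 10: 11
New value at index 10: 45
Delta = 45 - 11 = 34
New sum = old_sum + delta = 178 + (34) = 212

Answer: 212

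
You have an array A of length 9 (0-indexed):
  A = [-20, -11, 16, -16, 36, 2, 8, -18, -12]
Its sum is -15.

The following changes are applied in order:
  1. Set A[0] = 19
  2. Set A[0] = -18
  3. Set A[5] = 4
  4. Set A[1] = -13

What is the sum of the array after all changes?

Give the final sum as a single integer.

Initial sum: -15
Change 1: A[0] -20 -> 19, delta = 39, sum = 24
Change 2: A[0] 19 -> -18, delta = -37, sum = -13
Change 3: A[5] 2 -> 4, delta = 2, sum = -11
Change 4: A[1] -11 -> -13, delta = -2, sum = -13

Answer: -13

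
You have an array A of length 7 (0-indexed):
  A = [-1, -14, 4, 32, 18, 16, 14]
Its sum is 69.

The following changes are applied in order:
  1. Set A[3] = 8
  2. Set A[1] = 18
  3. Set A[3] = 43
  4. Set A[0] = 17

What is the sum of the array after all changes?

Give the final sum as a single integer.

Initial sum: 69
Change 1: A[3] 32 -> 8, delta = -24, sum = 45
Change 2: A[1] -14 -> 18, delta = 32, sum = 77
Change 3: A[3] 8 -> 43, delta = 35, sum = 112
Change 4: A[0] -1 -> 17, delta = 18, sum = 130

Answer: 130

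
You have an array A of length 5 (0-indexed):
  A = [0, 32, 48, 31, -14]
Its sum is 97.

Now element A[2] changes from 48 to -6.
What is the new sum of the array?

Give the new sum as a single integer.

Answer: 43

Derivation:
Old value at index 2: 48
New value at index 2: -6
Delta = -6 - 48 = -54
New sum = old_sum + delta = 97 + (-54) = 43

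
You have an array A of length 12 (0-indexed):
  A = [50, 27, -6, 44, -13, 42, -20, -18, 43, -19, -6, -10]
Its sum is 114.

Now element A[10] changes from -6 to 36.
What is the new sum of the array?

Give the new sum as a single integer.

Answer: 156

Derivation:
Old value at index 10: -6
New value at index 10: 36
Delta = 36 - -6 = 42
New sum = old_sum + delta = 114 + (42) = 156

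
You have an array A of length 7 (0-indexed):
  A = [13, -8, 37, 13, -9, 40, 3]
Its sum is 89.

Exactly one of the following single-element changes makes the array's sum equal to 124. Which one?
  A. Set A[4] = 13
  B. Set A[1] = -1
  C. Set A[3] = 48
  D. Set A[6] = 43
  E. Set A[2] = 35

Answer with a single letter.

Answer: C

Derivation:
Option A: A[4] -9->13, delta=22, new_sum=89+(22)=111
Option B: A[1] -8->-1, delta=7, new_sum=89+(7)=96
Option C: A[3] 13->48, delta=35, new_sum=89+(35)=124 <-- matches target
Option D: A[6] 3->43, delta=40, new_sum=89+(40)=129
Option E: A[2] 37->35, delta=-2, new_sum=89+(-2)=87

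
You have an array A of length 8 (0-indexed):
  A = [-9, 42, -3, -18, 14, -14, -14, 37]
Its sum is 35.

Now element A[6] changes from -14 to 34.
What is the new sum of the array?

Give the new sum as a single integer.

Old value at index 6: -14
New value at index 6: 34
Delta = 34 - -14 = 48
New sum = old_sum + delta = 35 + (48) = 83

Answer: 83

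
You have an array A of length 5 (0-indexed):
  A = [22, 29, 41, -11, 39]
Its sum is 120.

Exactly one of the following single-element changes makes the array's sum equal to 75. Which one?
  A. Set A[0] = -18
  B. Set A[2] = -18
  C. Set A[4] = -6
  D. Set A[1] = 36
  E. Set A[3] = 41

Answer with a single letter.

Option A: A[0] 22->-18, delta=-40, new_sum=120+(-40)=80
Option B: A[2] 41->-18, delta=-59, new_sum=120+(-59)=61
Option C: A[4] 39->-6, delta=-45, new_sum=120+(-45)=75 <-- matches target
Option D: A[1] 29->36, delta=7, new_sum=120+(7)=127
Option E: A[3] -11->41, delta=52, new_sum=120+(52)=172

Answer: C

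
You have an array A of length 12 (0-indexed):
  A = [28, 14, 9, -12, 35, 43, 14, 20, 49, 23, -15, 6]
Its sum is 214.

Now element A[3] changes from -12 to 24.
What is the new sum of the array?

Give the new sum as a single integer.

Answer: 250

Derivation:
Old value at index 3: -12
New value at index 3: 24
Delta = 24 - -12 = 36
New sum = old_sum + delta = 214 + (36) = 250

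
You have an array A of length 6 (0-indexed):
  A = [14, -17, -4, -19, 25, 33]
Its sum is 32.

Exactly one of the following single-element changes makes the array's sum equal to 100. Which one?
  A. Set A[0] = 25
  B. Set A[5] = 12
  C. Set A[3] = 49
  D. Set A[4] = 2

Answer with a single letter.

Option A: A[0] 14->25, delta=11, new_sum=32+(11)=43
Option B: A[5] 33->12, delta=-21, new_sum=32+(-21)=11
Option C: A[3] -19->49, delta=68, new_sum=32+(68)=100 <-- matches target
Option D: A[4] 25->2, delta=-23, new_sum=32+(-23)=9

Answer: C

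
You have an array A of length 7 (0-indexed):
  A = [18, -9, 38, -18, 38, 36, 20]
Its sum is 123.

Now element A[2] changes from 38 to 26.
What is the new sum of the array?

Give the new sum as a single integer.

Old value at index 2: 38
New value at index 2: 26
Delta = 26 - 38 = -12
New sum = old_sum + delta = 123 + (-12) = 111

Answer: 111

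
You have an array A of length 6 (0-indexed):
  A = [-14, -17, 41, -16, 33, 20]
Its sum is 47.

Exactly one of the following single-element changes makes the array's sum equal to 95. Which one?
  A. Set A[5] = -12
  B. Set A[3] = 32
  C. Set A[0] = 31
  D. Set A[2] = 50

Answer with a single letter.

Answer: B

Derivation:
Option A: A[5] 20->-12, delta=-32, new_sum=47+(-32)=15
Option B: A[3] -16->32, delta=48, new_sum=47+(48)=95 <-- matches target
Option C: A[0] -14->31, delta=45, new_sum=47+(45)=92
Option D: A[2] 41->50, delta=9, new_sum=47+(9)=56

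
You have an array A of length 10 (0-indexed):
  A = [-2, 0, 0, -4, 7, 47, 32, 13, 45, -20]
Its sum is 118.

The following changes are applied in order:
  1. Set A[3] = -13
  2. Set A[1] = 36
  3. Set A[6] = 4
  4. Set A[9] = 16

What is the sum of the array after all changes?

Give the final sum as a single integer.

Answer: 153

Derivation:
Initial sum: 118
Change 1: A[3] -4 -> -13, delta = -9, sum = 109
Change 2: A[1] 0 -> 36, delta = 36, sum = 145
Change 3: A[6] 32 -> 4, delta = -28, sum = 117
Change 4: A[9] -20 -> 16, delta = 36, sum = 153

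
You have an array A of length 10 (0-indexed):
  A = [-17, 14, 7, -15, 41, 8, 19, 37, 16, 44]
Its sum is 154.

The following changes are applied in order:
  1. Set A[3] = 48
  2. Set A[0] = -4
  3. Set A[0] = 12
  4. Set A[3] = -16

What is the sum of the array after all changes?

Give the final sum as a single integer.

Initial sum: 154
Change 1: A[3] -15 -> 48, delta = 63, sum = 217
Change 2: A[0] -17 -> -4, delta = 13, sum = 230
Change 3: A[0] -4 -> 12, delta = 16, sum = 246
Change 4: A[3] 48 -> -16, delta = -64, sum = 182

Answer: 182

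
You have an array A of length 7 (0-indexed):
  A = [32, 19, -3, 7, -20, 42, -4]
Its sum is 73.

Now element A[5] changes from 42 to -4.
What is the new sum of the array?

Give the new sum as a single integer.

Answer: 27

Derivation:
Old value at index 5: 42
New value at index 5: -4
Delta = -4 - 42 = -46
New sum = old_sum + delta = 73 + (-46) = 27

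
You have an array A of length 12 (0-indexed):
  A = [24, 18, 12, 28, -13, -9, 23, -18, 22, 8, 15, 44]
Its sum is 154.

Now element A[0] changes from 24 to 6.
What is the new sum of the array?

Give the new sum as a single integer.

Answer: 136

Derivation:
Old value at index 0: 24
New value at index 0: 6
Delta = 6 - 24 = -18
New sum = old_sum + delta = 154 + (-18) = 136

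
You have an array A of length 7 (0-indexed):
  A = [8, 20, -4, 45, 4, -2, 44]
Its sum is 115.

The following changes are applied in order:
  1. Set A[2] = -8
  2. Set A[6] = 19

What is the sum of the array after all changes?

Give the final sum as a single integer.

Initial sum: 115
Change 1: A[2] -4 -> -8, delta = -4, sum = 111
Change 2: A[6] 44 -> 19, delta = -25, sum = 86

Answer: 86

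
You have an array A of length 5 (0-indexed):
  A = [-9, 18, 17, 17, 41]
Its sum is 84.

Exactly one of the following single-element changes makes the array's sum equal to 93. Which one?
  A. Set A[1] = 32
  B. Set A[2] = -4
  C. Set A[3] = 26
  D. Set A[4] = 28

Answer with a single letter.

Option A: A[1] 18->32, delta=14, new_sum=84+(14)=98
Option B: A[2] 17->-4, delta=-21, new_sum=84+(-21)=63
Option C: A[3] 17->26, delta=9, new_sum=84+(9)=93 <-- matches target
Option D: A[4] 41->28, delta=-13, new_sum=84+(-13)=71

Answer: C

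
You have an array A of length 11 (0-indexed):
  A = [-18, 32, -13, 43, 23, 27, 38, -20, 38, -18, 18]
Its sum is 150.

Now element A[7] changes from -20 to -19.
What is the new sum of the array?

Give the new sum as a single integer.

Old value at index 7: -20
New value at index 7: -19
Delta = -19 - -20 = 1
New sum = old_sum + delta = 150 + (1) = 151

Answer: 151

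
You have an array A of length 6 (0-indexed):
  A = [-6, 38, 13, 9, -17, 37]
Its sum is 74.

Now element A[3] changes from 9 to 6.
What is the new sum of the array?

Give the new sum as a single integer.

Old value at index 3: 9
New value at index 3: 6
Delta = 6 - 9 = -3
New sum = old_sum + delta = 74 + (-3) = 71

Answer: 71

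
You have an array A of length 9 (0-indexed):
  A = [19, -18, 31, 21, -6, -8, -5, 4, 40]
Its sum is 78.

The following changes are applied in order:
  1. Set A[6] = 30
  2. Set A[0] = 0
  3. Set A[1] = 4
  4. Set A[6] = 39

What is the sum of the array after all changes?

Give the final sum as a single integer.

Answer: 125

Derivation:
Initial sum: 78
Change 1: A[6] -5 -> 30, delta = 35, sum = 113
Change 2: A[0] 19 -> 0, delta = -19, sum = 94
Change 3: A[1] -18 -> 4, delta = 22, sum = 116
Change 4: A[6] 30 -> 39, delta = 9, sum = 125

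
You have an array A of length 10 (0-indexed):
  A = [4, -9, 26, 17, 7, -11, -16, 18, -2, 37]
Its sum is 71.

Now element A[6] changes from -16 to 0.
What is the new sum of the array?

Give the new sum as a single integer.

Old value at index 6: -16
New value at index 6: 0
Delta = 0 - -16 = 16
New sum = old_sum + delta = 71 + (16) = 87

Answer: 87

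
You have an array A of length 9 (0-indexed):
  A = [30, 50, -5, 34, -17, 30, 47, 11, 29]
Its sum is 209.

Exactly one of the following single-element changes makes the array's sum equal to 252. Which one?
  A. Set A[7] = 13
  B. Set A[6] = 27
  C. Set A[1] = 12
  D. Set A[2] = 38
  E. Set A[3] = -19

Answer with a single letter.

Option A: A[7] 11->13, delta=2, new_sum=209+(2)=211
Option B: A[6] 47->27, delta=-20, new_sum=209+(-20)=189
Option C: A[1] 50->12, delta=-38, new_sum=209+(-38)=171
Option D: A[2] -5->38, delta=43, new_sum=209+(43)=252 <-- matches target
Option E: A[3] 34->-19, delta=-53, new_sum=209+(-53)=156

Answer: D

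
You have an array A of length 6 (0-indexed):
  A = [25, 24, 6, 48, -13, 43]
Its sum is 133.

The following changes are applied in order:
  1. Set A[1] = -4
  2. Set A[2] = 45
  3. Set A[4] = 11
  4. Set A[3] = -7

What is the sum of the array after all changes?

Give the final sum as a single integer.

Answer: 113

Derivation:
Initial sum: 133
Change 1: A[1] 24 -> -4, delta = -28, sum = 105
Change 2: A[2] 6 -> 45, delta = 39, sum = 144
Change 3: A[4] -13 -> 11, delta = 24, sum = 168
Change 4: A[3] 48 -> -7, delta = -55, sum = 113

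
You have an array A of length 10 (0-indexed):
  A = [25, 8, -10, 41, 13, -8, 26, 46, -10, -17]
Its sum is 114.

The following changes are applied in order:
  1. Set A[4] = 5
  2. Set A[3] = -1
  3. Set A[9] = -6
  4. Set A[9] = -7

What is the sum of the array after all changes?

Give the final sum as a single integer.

Answer: 74

Derivation:
Initial sum: 114
Change 1: A[4] 13 -> 5, delta = -8, sum = 106
Change 2: A[3] 41 -> -1, delta = -42, sum = 64
Change 3: A[9] -17 -> -6, delta = 11, sum = 75
Change 4: A[9] -6 -> -7, delta = -1, sum = 74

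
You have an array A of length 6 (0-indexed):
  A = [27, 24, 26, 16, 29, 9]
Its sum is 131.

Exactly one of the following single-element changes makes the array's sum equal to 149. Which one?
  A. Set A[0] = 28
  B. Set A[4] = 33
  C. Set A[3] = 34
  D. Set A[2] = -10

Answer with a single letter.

Option A: A[0] 27->28, delta=1, new_sum=131+(1)=132
Option B: A[4] 29->33, delta=4, new_sum=131+(4)=135
Option C: A[3] 16->34, delta=18, new_sum=131+(18)=149 <-- matches target
Option D: A[2] 26->-10, delta=-36, new_sum=131+(-36)=95

Answer: C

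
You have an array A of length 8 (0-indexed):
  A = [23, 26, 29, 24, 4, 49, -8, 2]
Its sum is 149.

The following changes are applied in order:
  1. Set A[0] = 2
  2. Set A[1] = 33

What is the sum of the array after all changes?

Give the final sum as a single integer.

Initial sum: 149
Change 1: A[0] 23 -> 2, delta = -21, sum = 128
Change 2: A[1] 26 -> 33, delta = 7, sum = 135

Answer: 135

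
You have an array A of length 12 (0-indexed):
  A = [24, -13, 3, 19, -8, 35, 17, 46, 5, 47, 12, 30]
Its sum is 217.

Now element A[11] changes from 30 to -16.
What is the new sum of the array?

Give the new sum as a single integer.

Answer: 171

Derivation:
Old value at index 11: 30
New value at index 11: -16
Delta = -16 - 30 = -46
New sum = old_sum + delta = 217 + (-46) = 171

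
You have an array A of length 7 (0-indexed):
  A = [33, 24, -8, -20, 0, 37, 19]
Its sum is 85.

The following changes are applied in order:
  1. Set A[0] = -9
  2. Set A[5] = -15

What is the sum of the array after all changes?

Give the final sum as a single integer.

Answer: -9

Derivation:
Initial sum: 85
Change 1: A[0] 33 -> -9, delta = -42, sum = 43
Change 2: A[5] 37 -> -15, delta = -52, sum = -9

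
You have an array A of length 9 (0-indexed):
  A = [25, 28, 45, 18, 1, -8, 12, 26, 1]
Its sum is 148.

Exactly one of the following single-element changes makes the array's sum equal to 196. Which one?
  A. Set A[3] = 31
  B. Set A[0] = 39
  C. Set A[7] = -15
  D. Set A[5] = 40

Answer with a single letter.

Answer: D

Derivation:
Option A: A[3] 18->31, delta=13, new_sum=148+(13)=161
Option B: A[0] 25->39, delta=14, new_sum=148+(14)=162
Option C: A[7] 26->-15, delta=-41, new_sum=148+(-41)=107
Option D: A[5] -8->40, delta=48, new_sum=148+(48)=196 <-- matches target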